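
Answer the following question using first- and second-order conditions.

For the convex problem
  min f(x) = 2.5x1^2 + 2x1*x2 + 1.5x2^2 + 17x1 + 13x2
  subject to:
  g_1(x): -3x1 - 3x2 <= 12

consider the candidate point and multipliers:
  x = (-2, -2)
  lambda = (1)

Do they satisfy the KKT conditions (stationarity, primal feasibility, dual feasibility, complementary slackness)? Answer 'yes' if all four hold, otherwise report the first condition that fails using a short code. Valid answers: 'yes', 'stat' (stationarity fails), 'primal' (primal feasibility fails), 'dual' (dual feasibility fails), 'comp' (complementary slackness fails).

Gradient of f: grad f(x) = Q x + c = (3, 3)
Constraint values g_i(x) = a_i^T x - b_i:
  g_1((-2, -2)) = 0
Stationarity residual: grad f(x) + sum_i lambda_i a_i = (0, 0)
  -> stationarity OK
Primal feasibility (all g_i <= 0): OK
Dual feasibility (all lambda_i >= 0): OK
Complementary slackness (lambda_i * g_i(x) = 0 for all i): OK

Verdict: yes, KKT holds.

yes


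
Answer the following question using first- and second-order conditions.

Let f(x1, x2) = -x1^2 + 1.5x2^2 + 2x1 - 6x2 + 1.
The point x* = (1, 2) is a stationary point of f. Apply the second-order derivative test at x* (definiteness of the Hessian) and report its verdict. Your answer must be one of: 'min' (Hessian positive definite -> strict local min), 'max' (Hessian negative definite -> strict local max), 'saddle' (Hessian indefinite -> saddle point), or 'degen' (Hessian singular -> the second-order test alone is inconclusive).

Compute the Hessian H = grad^2 f:
  H = [[-2, 0], [0, 3]]
Verify stationarity: grad f(x*) = H x* + g = (0, 0).
Eigenvalues of H: -2, 3.
Eigenvalues have mixed signs, so H is indefinite -> x* is a saddle point.

saddle


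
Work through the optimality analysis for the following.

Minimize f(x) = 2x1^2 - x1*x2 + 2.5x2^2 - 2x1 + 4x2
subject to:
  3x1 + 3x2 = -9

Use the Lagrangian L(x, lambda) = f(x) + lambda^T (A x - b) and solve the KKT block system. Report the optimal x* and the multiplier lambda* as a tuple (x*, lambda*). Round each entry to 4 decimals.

Form the Lagrangian:
  L(x, lambda) = (1/2) x^T Q x + c^T x + lambda^T (A x - b)
Stationarity (grad_x L = 0): Q x + c + A^T lambda = 0.
Primal feasibility: A x = b.

This gives the KKT block system:
  [ Q   A^T ] [ x     ]   [-c ]
  [ A    0  ] [ lambda ] = [ b ]

Solving the linear system:
  x*      = (-1.0909, -1.9091)
  lambda* = (1.4848)
  f(x*)   = 3.9545

x* = (-1.0909, -1.9091), lambda* = (1.4848)


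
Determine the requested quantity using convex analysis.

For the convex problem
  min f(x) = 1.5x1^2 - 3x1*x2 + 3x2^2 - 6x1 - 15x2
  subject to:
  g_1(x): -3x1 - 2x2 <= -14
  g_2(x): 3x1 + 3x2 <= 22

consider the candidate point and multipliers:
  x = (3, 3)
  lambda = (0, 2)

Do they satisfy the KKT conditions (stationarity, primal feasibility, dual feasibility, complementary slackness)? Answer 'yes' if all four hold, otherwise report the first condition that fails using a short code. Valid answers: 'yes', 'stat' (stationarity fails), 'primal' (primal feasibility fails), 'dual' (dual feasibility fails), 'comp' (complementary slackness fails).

Gradient of f: grad f(x) = Q x + c = (-6, -6)
Constraint values g_i(x) = a_i^T x - b_i:
  g_1((3, 3)) = -1
  g_2((3, 3)) = -4
Stationarity residual: grad f(x) + sum_i lambda_i a_i = (0, 0)
  -> stationarity OK
Primal feasibility (all g_i <= 0): OK
Dual feasibility (all lambda_i >= 0): OK
Complementary slackness (lambda_i * g_i(x) = 0 for all i): FAILS

Verdict: the first failing condition is complementary_slackness -> comp.

comp


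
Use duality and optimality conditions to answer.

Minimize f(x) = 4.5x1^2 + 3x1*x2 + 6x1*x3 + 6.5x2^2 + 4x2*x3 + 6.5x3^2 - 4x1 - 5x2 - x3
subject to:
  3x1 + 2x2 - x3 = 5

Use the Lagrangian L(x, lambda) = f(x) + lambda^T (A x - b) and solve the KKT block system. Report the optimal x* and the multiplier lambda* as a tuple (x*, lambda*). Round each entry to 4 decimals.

Form the Lagrangian:
  L(x, lambda) = (1/2) x^T Q x + c^T x + lambda^T (A x - b)
Stationarity (grad_x L = 0): Q x + c + A^T lambda = 0.
Primal feasibility: A x = b.

This gives the KKT block system:
  [ Q   A^T ] [ x     ]   [-c ]
  [ A    0  ] [ lambda ] = [ b ]

Solving the linear system:
  x*      = (1.1001, 0.5122, -0.6753)
  lambda* = (-1.1288)
  f(x*)   = -0.3212

x* = (1.1001, 0.5122, -0.6753), lambda* = (-1.1288)


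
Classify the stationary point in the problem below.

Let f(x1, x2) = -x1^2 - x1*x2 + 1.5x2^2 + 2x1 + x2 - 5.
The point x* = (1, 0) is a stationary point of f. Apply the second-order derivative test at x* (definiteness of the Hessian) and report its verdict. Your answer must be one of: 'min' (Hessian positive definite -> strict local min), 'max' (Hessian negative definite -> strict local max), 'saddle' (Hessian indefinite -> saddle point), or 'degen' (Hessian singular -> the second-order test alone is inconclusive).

Compute the Hessian H = grad^2 f:
  H = [[-2, -1], [-1, 3]]
Verify stationarity: grad f(x*) = H x* + g = (0, 0).
Eigenvalues of H: -2.1926, 3.1926.
Eigenvalues have mixed signs, so H is indefinite -> x* is a saddle point.

saddle


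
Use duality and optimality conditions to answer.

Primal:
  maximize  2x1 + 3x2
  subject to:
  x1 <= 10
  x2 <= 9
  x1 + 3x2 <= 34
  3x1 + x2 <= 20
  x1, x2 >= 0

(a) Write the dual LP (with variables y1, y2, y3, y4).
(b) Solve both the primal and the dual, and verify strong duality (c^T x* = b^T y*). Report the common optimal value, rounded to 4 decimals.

The standard primal-dual pair for 'max c^T x s.t. A x <= b, x >= 0' is:
  Dual:  min b^T y  s.t.  A^T y >= c,  y >= 0.

So the dual LP is:
  minimize  10y1 + 9y2 + 34y3 + 20y4
  subject to:
    y1 + y3 + 3y4 >= 2
    y2 + 3y3 + y4 >= 3
    y1, y2, y3, y4 >= 0

Solving the primal: x* = (3.6667, 9).
  primal value c^T x* = 34.3333.
Solving the dual: y* = (0, 2.3333, 0, 0.6667).
  dual value b^T y* = 34.3333.
Strong duality: c^T x* = b^T y*. Confirmed.

34.3333


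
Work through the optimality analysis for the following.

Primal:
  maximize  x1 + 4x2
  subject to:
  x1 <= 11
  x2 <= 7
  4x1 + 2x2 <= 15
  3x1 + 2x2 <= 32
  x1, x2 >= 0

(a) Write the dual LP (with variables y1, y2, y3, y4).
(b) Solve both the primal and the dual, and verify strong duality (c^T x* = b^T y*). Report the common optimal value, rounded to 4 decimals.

The standard primal-dual pair for 'max c^T x s.t. A x <= b, x >= 0' is:
  Dual:  min b^T y  s.t.  A^T y >= c,  y >= 0.

So the dual LP is:
  minimize  11y1 + 7y2 + 15y3 + 32y4
  subject to:
    y1 + 4y3 + 3y4 >= 1
    y2 + 2y3 + 2y4 >= 4
    y1, y2, y3, y4 >= 0

Solving the primal: x* = (0.25, 7).
  primal value c^T x* = 28.25.
Solving the dual: y* = (0, 3.5, 0.25, 0).
  dual value b^T y* = 28.25.
Strong duality: c^T x* = b^T y*. Confirmed.

28.25


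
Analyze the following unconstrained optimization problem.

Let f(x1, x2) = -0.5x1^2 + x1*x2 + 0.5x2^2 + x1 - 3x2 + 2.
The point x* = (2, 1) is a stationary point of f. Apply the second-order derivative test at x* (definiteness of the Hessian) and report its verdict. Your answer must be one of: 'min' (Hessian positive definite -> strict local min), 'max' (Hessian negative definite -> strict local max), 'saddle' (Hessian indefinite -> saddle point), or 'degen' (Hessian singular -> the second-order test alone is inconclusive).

Compute the Hessian H = grad^2 f:
  H = [[-1, 1], [1, 1]]
Verify stationarity: grad f(x*) = H x* + g = (0, 0).
Eigenvalues of H: -1.4142, 1.4142.
Eigenvalues have mixed signs, so H is indefinite -> x* is a saddle point.

saddle


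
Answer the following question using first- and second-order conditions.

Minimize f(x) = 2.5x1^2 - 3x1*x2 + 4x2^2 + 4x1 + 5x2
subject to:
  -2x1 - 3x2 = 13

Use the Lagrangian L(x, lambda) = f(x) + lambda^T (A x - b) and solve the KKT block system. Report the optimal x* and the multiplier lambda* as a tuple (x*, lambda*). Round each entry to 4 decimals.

Form the Lagrangian:
  L(x, lambda) = (1/2) x^T Q x + c^T x + lambda^T (A x - b)
Stationarity (grad_x L = 0): Q x + c + A^T lambda = 0.
Primal feasibility: A x = b.

This gives the KKT block system:
  [ Q   A^T ] [ x     ]   [-c ]
  [ A    0  ] [ lambda ] = [ b ]

Solving the linear system:
  x*      = (-2.9292, -2.3805)
  lambda* = (-1.7522)
  f(x*)   = -0.4204

x* = (-2.9292, -2.3805), lambda* = (-1.7522)


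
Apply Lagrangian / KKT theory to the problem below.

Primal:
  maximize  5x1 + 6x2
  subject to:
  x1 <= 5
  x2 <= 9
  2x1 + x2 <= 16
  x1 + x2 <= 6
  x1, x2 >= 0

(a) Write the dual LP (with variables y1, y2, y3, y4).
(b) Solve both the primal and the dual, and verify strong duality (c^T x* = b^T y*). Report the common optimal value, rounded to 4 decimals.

The standard primal-dual pair for 'max c^T x s.t. A x <= b, x >= 0' is:
  Dual:  min b^T y  s.t.  A^T y >= c,  y >= 0.

So the dual LP is:
  minimize  5y1 + 9y2 + 16y3 + 6y4
  subject to:
    y1 + 2y3 + y4 >= 5
    y2 + y3 + y4 >= 6
    y1, y2, y3, y4 >= 0

Solving the primal: x* = (0, 6).
  primal value c^T x* = 36.
Solving the dual: y* = (0, 0, 0, 6).
  dual value b^T y* = 36.
Strong duality: c^T x* = b^T y*. Confirmed.

36


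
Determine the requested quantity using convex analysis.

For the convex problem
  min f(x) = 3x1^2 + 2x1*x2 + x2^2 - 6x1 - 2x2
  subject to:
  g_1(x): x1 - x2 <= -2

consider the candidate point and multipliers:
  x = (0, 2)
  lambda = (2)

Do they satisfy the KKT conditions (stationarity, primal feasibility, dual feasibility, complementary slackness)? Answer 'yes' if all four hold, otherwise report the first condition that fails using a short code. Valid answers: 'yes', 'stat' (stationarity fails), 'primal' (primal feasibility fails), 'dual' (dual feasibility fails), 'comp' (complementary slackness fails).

Gradient of f: grad f(x) = Q x + c = (-2, 2)
Constraint values g_i(x) = a_i^T x - b_i:
  g_1((0, 2)) = 0
Stationarity residual: grad f(x) + sum_i lambda_i a_i = (0, 0)
  -> stationarity OK
Primal feasibility (all g_i <= 0): OK
Dual feasibility (all lambda_i >= 0): OK
Complementary slackness (lambda_i * g_i(x) = 0 for all i): OK

Verdict: yes, KKT holds.

yes


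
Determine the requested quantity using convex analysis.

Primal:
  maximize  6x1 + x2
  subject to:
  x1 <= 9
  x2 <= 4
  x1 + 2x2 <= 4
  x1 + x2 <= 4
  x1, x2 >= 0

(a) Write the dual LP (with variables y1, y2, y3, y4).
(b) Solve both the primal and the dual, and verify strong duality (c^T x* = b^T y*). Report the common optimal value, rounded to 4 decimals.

The standard primal-dual pair for 'max c^T x s.t. A x <= b, x >= 0' is:
  Dual:  min b^T y  s.t.  A^T y >= c,  y >= 0.

So the dual LP is:
  minimize  9y1 + 4y2 + 4y3 + 4y4
  subject to:
    y1 + y3 + y4 >= 6
    y2 + 2y3 + y4 >= 1
    y1, y2, y3, y4 >= 0

Solving the primal: x* = (4, 0).
  primal value c^T x* = 24.
Solving the dual: y* = (0, 0, 0, 6).
  dual value b^T y* = 24.
Strong duality: c^T x* = b^T y*. Confirmed.

24


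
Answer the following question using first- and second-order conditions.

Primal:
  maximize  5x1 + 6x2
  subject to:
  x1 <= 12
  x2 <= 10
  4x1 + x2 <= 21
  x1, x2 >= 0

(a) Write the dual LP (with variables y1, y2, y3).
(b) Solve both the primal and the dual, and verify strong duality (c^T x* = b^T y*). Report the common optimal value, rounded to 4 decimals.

The standard primal-dual pair for 'max c^T x s.t. A x <= b, x >= 0' is:
  Dual:  min b^T y  s.t.  A^T y >= c,  y >= 0.

So the dual LP is:
  minimize  12y1 + 10y2 + 21y3
  subject to:
    y1 + 4y3 >= 5
    y2 + y3 >= 6
    y1, y2, y3 >= 0

Solving the primal: x* = (2.75, 10).
  primal value c^T x* = 73.75.
Solving the dual: y* = (0, 4.75, 1.25).
  dual value b^T y* = 73.75.
Strong duality: c^T x* = b^T y*. Confirmed.

73.75


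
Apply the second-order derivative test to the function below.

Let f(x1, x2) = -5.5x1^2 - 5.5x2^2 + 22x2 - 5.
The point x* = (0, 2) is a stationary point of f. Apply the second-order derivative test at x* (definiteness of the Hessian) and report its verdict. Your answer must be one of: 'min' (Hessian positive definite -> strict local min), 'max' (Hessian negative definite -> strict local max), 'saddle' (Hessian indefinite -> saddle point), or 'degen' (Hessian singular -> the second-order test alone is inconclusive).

Compute the Hessian H = grad^2 f:
  H = [[-11, 0], [0, -11]]
Verify stationarity: grad f(x*) = H x* + g = (0, 0).
Eigenvalues of H: -11, -11.
Both eigenvalues < 0, so H is negative definite -> x* is a strict local max.

max


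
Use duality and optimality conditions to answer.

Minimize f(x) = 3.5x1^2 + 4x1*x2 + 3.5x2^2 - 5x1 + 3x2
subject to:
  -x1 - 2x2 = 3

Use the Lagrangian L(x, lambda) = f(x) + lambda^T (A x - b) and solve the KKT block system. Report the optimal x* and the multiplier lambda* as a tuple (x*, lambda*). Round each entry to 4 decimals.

Form the Lagrangian:
  L(x, lambda) = (1/2) x^T Q x + c^T x + lambda^T (A x - b)
Stationarity (grad_x L = 0): Q x + c + A^T lambda = 0.
Primal feasibility: A x = b.

This gives the KKT block system:
  [ Q   A^T ] [ x     ]   [-c ]
  [ A    0  ] [ lambda ] = [ b ]

Solving the linear system:
  x*      = (1.5263, -2.2632)
  lambda* = (-3.3684)
  f(x*)   = -2.1579

x* = (1.5263, -2.2632), lambda* = (-3.3684)


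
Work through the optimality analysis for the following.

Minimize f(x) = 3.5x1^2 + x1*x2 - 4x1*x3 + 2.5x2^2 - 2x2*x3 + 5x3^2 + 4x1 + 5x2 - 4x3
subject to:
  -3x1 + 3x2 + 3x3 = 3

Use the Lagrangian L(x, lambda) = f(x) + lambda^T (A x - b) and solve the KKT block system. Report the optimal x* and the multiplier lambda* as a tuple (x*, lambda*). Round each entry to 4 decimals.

Form the Lagrangian:
  L(x, lambda) = (1/2) x^T Q x + c^T x + lambda^T (A x - b)
Stationarity (grad_x L = 0): Q x + c + A^T lambda = 0.
Primal feasibility: A x = b.

This gives the KKT block system:
  [ Q   A^T ] [ x     ]   [-c ]
  [ A    0  ] [ lambda ] = [ b ]

Solving the linear system:
  x*      = (-0.7623, -0.123, 0.3607)
  lambda* = (-0.9672)
  f(x*)   = -1.1025

x* = (-0.7623, -0.123, 0.3607), lambda* = (-0.9672)


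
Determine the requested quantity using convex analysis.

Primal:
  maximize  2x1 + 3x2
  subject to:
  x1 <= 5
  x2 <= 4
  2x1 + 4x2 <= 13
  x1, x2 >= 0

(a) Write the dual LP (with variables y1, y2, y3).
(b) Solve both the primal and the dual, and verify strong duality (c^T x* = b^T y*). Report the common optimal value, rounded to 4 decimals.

The standard primal-dual pair for 'max c^T x s.t. A x <= b, x >= 0' is:
  Dual:  min b^T y  s.t.  A^T y >= c,  y >= 0.

So the dual LP is:
  minimize  5y1 + 4y2 + 13y3
  subject to:
    y1 + 2y3 >= 2
    y2 + 4y3 >= 3
    y1, y2, y3 >= 0

Solving the primal: x* = (5, 0.75).
  primal value c^T x* = 12.25.
Solving the dual: y* = (0.5, 0, 0.75).
  dual value b^T y* = 12.25.
Strong duality: c^T x* = b^T y*. Confirmed.

12.25


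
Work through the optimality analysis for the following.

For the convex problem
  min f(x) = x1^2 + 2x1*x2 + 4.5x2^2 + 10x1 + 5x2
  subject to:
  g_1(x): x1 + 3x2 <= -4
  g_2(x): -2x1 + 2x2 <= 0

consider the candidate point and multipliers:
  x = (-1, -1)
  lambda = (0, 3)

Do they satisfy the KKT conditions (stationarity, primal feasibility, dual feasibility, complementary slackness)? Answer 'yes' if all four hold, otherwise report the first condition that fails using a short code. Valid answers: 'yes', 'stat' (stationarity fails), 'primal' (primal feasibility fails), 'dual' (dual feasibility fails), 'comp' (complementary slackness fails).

Gradient of f: grad f(x) = Q x + c = (6, -6)
Constraint values g_i(x) = a_i^T x - b_i:
  g_1((-1, -1)) = 0
  g_2((-1, -1)) = 0
Stationarity residual: grad f(x) + sum_i lambda_i a_i = (0, 0)
  -> stationarity OK
Primal feasibility (all g_i <= 0): OK
Dual feasibility (all lambda_i >= 0): OK
Complementary slackness (lambda_i * g_i(x) = 0 for all i): OK

Verdict: yes, KKT holds.

yes


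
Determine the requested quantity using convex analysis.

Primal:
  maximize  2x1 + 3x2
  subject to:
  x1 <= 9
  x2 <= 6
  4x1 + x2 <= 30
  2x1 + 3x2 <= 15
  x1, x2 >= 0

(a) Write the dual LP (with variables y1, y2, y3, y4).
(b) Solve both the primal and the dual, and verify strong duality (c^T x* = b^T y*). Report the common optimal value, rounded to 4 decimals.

The standard primal-dual pair for 'max c^T x s.t. A x <= b, x >= 0' is:
  Dual:  min b^T y  s.t.  A^T y >= c,  y >= 0.

So the dual LP is:
  minimize  9y1 + 6y2 + 30y3 + 15y4
  subject to:
    y1 + 4y3 + 2y4 >= 2
    y2 + y3 + 3y4 >= 3
    y1, y2, y3, y4 >= 0

Solving the primal: x* = (7.5, 0).
  primal value c^T x* = 15.
Solving the dual: y* = (0, 0, 0, 1).
  dual value b^T y* = 15.
Strong duality: c^T x* = b^T y*. Confirmed.

15


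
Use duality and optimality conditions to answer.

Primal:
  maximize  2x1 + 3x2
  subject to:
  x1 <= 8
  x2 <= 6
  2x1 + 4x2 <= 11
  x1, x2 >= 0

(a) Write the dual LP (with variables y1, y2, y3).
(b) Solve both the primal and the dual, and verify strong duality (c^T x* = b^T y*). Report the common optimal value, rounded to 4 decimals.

The standard primal-dual pair for 'max c^T x s.t. A x <= b, x >= 0' is:
  Dual:  min b^T y  s.t.  A^T y >= c,  y >= 0.

So the dual LP is:
  minimize  8y1 + 6y2 + 11y3
  subject to:
    y1 + 2y3 >= 2
    y2 + 4y3 >= 3
    y1, y2, y3 >= 0

Solving the primal: x* = (5.5, 0).
  primal value c^T x* = 11.
Solving the dual: y* = (0, 0, 1).
  dual value b^T y* = 11.
Strong duality: c^T x* = b^T y*. Confirmed.

11


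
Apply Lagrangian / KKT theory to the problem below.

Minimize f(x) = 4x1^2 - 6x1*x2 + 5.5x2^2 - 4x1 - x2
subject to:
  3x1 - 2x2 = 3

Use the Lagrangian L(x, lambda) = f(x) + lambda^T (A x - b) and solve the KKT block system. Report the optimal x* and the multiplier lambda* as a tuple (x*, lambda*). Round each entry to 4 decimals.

Form the Lagrangian:
  L(x, lambda) = (1/2) x^T Q x + c^T x + lambda^T (A x - b)
Stationarity (grad_x L = 0): Q x + c + A^T lambda = 0.
Primal feasibility: A x = b.

This gives the KKT block system:
  [ Q   A^T ] [ x     ]   [-c ]
  [ A    0  ] [ lambda ] = [ b ]

Solving the linear system:
  x*      = (1.4407, 0.661)
  lambda* = (-1.1864)
  f(x*)   = -1.4322

x* = (1.4407, 0.661), lambda* = (-1.1864)


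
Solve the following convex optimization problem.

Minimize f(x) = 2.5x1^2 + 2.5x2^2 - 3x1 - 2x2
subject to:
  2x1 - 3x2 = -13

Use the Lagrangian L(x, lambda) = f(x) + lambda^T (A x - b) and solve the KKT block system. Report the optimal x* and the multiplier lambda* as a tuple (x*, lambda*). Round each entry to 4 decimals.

Form the Lagrangian:
  L(x, lambda) = (1/2) x^T Q x + c^T x + lambda^T (A x - b)
Stationarity (grad_x L = 0): Q x + c + A^T lambda = 0.
Primal feasibility: A x = b.

This gives the KKT block system:
  [ Q   A^T ] [ x     ]   [-c ]
  [ A    0  ] [ lambda ] = [ b ]

Solving the linear system:
  x*      = (-1.4, 3.4)
  lambda* = (5)
  f(x*)   = 31.2

x* = (-1.4, 3.4), lambda* = (5)


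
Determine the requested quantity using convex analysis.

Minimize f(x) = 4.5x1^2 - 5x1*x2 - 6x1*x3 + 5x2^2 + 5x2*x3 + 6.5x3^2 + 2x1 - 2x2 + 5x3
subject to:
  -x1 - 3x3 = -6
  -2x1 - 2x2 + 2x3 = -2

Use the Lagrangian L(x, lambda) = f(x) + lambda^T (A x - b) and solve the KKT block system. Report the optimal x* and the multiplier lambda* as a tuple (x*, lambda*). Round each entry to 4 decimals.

Form the Lagrangian:
  L(x, lambda) = (1/2) x^T Q x + c^T x + lambda^T (A x - b)
Stationarity (grad_x L = 0): Q x + c + A^T lambda = 0.
Primal feasibility: A x = b.

This gives the KKT block system:
  [ Q   A^T ] [ x     ]   [-c ]
  [ A    0  ] [ lambda ] = [ b ]

Solving the linear system:
  x*      = (1.82, 0.5733, 1.3933)
  lambda* = (5.5533, 0.8)
  f(x*)   = 22.19

x* = (1.82, 0.5733, 1.3933), lambda* = (5.5533, 0.8)


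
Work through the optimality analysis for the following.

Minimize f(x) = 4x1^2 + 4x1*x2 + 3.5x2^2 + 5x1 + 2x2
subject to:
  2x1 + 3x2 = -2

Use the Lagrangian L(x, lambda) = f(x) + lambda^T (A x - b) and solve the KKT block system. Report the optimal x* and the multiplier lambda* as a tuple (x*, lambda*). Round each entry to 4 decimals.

Form the Lagrangian:
  L(x, lambda) = (1/2) x^T Q x + c^T x + lambda^T (A x - b)
Stationarity (grad_x L = 0): Q x + c + A^T lambda = 0.
Primal feasibility: A x = b.

This gives the KKT block system:
  [ Q   A^T ] [ x     ]   [-c ]
  [ A    0  ] [ lambda ] = [ b ]

Solving the linear system:
  x*      = (-0.7115, -0.1923)
  lambda* = (0.7308)
  f(x*)   = -1.2404

x* = (-0.7115, -0.1923), lambda* = (0.7308)


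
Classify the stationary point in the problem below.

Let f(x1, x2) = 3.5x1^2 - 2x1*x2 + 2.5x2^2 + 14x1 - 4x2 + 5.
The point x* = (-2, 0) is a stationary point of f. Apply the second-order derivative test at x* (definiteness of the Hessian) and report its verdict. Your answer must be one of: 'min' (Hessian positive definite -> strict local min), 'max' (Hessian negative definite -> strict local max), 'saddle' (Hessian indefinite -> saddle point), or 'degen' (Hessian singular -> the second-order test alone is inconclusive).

Compute the Hessian H = grad^2 f:
  H = [[7, -2], [-2, 5]]
Verify stationarity: grad f(x*) = H x* + g = (0, 0).
Eigenvalues of H: 3.7639, 8.2361.
Both eigenvalues > 0, so H is positive definite -> x* is a strict local min.

min


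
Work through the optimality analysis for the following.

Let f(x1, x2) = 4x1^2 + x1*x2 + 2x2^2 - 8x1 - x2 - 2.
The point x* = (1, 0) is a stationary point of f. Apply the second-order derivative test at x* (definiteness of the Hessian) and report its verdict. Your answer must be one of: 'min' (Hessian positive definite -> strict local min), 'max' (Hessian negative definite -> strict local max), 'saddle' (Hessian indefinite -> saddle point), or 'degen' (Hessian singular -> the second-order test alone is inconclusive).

Compute the Hessian H = grad^2 f:
  H = [[8, 1], [1, 4]]
Verify stationarity: grad f(x*) = H x* + g = (0, 0).
Eigenvalues of H: 3.7639, 8.2361.
Both eigenvalues > 0, so H is positive definite -> x* is a strict local min.

min


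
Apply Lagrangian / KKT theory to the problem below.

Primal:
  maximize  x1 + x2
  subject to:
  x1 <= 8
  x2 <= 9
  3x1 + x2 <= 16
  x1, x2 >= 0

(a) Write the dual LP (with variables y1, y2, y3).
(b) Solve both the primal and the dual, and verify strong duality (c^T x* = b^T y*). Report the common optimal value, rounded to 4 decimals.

The standard primal-dual pair for 'max c^T x s.t. A x <= b, x >= 0' is:
  Dual:  min b^T y  s.t.  A^T y >= c,  y >= 0.

So the dual LP is:
  minimize  8y1 + 9y2 + 16y3
  subject to:
    y1 + 3y3 >= 1
    y2 + y3 >= 1
    y1, y2, y3 >= 0

Solving the primal: x* = (2.3333, 9).
  primal value c^T x* = 11.3333.
Solving the dual: y* = (0, 0.6667, 0.3333).
  dual value b^T y* = 11.3333.
Strong duality: c^T x* = b^T y*. Confirmed.

11.3333


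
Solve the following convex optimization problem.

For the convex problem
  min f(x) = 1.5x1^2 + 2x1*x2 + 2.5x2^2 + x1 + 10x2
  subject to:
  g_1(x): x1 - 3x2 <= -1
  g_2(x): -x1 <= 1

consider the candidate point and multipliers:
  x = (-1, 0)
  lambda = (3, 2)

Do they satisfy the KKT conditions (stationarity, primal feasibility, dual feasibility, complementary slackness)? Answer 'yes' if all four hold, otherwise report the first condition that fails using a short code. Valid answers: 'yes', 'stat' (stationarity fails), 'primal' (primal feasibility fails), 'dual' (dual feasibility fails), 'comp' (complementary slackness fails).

Gradient of f: grad f(x) = Q x + c = (-2, 8)
Constraint values g_i(x) = a_i^T x - b_i:
  g_1((-1, 0)) = 0
  g_2((-1, 0)) = 0
Stationarity residual: grad f(x) + sum_i lambda_i a_i = (-1, -1)
  -> stationarity FAILS
Primal feasibility (all g_i <= 0): OK
Dual feasibility (all lambda_i >= 0): OK
Complementary slackness (lambda_i * g_i(x) = 0 for all i): OK

Verdict: the first failing condition is stationarity -> stat.

stat


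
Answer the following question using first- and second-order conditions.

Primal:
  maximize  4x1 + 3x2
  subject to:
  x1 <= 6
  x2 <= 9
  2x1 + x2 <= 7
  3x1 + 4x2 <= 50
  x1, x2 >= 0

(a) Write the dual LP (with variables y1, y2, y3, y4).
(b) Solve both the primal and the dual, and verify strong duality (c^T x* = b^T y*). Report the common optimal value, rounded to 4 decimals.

The standard primal-dual pair for 'max c^T x s.t. A x <= b, x >= 0' is:
  Dual:  min b^T y  s.t.  A^T y >= c,  y >= 0.

So the dual LP is:
  minimize  6y1 + 9y2 + 7y3 + 50y4
  subject to:
    y1 + 2y3 + 3y4 >= 4
    y2 + y3 + 4y4 >= 3
    y1, y2, y3, y4 >= 0

Solving the primal: x* = (0, 7).
  primal value c^T x* = 21.
Solving the dual: y* = (0, 0, 3, 0).
  dual value b^T y* = 21.
Strong duality: c^T x* = b^T y*. Confirmed.

21


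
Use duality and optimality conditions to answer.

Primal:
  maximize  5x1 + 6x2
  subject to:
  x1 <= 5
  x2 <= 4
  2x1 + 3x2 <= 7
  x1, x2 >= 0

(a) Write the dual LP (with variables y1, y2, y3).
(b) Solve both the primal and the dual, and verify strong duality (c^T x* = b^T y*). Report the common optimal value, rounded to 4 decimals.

The standard primal-dual pair for 'max c^T x s.t. A x <= b, x >= 0' is:
  Dual:  min b^T y  s.t.  A^T y >= c,  y >= 0.

So the dual LP is:
  minimize  5y1 + 4y2 + 7y3
  subject to:
    y1 + 2y3 >= 5
    y2 + 3y3 >= 6
    y1, y2, y3 >= 0

Solving the primal: x* = (3.5, 0).
  primal value c^T x* = 17.5.
Solving the dual: y* = (0, 0, 2.5).
  dual value b^T y* = 17.5.
Strong duality: c^T x* = b^T y*. Confirmed.

17.5


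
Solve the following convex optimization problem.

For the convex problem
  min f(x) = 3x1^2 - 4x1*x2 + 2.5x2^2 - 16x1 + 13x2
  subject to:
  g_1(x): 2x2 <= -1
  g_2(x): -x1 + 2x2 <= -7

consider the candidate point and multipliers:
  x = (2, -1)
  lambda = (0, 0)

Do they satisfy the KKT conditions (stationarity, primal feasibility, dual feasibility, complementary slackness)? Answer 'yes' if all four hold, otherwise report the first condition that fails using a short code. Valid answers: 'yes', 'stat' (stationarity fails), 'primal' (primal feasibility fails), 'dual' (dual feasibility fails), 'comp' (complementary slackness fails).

Gradient of f: grad f(x) = Q x + c = (0, 0)
Constraint values g_i(x) = a_i^T x - b_i:
  g_1((2, -1)) = -1
  g_2((2, -1)) = 3
Stationarity residual: grad f(x) + sum_i lambda_i a_i = (0, 0)
  -> stationarity OK
Primal feasibility (all g_i <= 0): FAILS
Dual feasibility (all lambda_i >= 0): OK
Complementary slackness (lambda_i * g_i(x) = 0 for all i): OK

Verdict: the first failing condition is primal_feasibility -> primal.

primal


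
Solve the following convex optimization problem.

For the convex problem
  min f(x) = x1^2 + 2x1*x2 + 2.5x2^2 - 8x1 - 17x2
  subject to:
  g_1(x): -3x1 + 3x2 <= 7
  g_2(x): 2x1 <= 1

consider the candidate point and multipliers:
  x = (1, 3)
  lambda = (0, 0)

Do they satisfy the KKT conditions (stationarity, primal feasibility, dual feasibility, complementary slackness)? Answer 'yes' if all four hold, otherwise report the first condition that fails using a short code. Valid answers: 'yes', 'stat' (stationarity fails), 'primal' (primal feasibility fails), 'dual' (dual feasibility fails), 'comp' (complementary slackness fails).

Gradient of f: grad f(x) = Q x + c = (0, 0)
Constraint values g_i(x) = a_i^T x - b_i:
  g_1((1, 3)) = -1
  g_2((1, 3)) = 1
Stationarity residual: grad f(x) + sum_i lambda_i a_i = (0, 0)
  -> stationarity OK
Primal feasibility (all g_i <= 0): FAILS
Dual feasibility (all lambda_i >= 0): OK
Complementary slackness (lambda_i * g_i(x) = 0 for all i): OK

Verdict: the first failing condition is primal_feasibility -> primal.

primal


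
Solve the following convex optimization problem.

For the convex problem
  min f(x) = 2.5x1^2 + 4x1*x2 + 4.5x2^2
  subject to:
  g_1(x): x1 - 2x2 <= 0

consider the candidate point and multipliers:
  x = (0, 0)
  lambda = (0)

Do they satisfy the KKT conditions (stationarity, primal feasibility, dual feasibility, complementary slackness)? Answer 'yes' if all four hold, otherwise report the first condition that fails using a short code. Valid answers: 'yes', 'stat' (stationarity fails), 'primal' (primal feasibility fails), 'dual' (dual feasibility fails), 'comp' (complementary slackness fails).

Gradient of f: grad f(x) = Q x + c = (0, 0)
Constraint values g_i(x) = a_i^T x - b_i:
  g_1((0, 0)) = 0
Stationarity residual: grad f(x) + sum_i lambda_i a_i = (0, 0)
  -> stationarity OK
Primal feasibility (all g_i <= 0): OK
Dual feasibility (all lambda_i >= 0): OK
Complementary slackness (lambda_i * g_i(x) = 0 for all i): OK

Verdict: yes, KKT holds.

yes


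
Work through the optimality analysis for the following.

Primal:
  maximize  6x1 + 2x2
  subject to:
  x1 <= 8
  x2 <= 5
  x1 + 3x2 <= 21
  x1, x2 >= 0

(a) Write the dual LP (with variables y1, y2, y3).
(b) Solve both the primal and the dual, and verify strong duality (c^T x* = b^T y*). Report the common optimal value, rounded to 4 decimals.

The standard primal-dual pair for 'max c^T x s.t. A x <= b, x >= 0' is:
  Dual:  min b^T y  s.t.  A^T y >= c,  y >= 0.

So the dual LP is:
  minimize  8y1 + 5y2 + 21y3
  subject to:
    y1 + y3 >= 6
    y2 + 3y3 >= 2
    y1, y2, y3 >= 0

Solving the primal: x* = (8, 4.3333).
  primal value c^T x* = 56.6667.
Solving the dual: y* = (5.3333, 0, 0.6667).
  dual value b^T y* = 56.6667.
Strong duality: c^T x* = b^T y*. Confirmed.

56.6667


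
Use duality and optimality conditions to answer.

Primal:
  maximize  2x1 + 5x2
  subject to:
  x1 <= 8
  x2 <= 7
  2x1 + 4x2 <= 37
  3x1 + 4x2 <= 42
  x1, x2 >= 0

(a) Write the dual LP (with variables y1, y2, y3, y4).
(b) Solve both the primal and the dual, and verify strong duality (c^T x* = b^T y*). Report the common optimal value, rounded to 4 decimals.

The standard primal-dual pair for 'max c^T x s.t. A x <= b, x >= 0' is:
  Dual:  min b^T y  s.t.  A^T y >= c,  y >= 0.

So the dual LP is:
  minimize  8y1 + 7y2 + 37y3 + 42y4
  subject to:
    y1 + 2y3 + 3y4 >= 2
    y2 + 4y3 + 4y4 >= 5
    y1, y2, y3, y4 >= 0

Solving the primal: x* = (4.5, 7).
  primal value c^T x* = 44.
Solving the dual: y* = (0, 1, 1, 0).
  dual value b^T y* = 44.
Strong duality: c^T x* = b^T y*. Confirmed.

44


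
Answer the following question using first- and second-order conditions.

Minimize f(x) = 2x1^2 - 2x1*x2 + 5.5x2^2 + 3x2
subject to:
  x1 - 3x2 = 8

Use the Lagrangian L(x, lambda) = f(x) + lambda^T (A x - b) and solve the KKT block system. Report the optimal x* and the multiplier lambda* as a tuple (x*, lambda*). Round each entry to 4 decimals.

Form the Lagrangian:
  L(x, lambda) = (1/2) x^T Q x + c^T x + lambda^T (A x - b)
Stationarity (grad_x L = 0): Q x + c + A^T lambda = 0.
Primal feasibility: A x = b.

This gives the KKT block system:
  [ Q   A^T ] [ x     ]   [-c ]
  [ A    0  ] [ lambda ] = [ b ]

Solving the linear system:
  x*      = (0.8857, -2.3714)
  lambda* = (-8.2857)
  f(x*)   = 29.5857

x* = (0.8857, -2.3714), lambda* = (-8.2857)


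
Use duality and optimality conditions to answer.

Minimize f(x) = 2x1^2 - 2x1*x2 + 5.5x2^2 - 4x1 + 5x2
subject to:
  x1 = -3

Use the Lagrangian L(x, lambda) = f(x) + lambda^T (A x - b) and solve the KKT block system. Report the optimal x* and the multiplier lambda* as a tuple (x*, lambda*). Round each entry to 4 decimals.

Form the Lagrangian:
  L(x, lambda) = (1/2) x^T Q x + c^T x + lambda^T (A x - b)
Stationarity (grad_x L = 0): Q x + c + A^T lambda = 0.
Primal feasibility: A x = b.

This gives the KKT block system:
  [ Q   A^T ] [ x     ]   [-c ]
  [ A    0  ] [ lambda ] = [ b ]

Solving the linear system:
  x*      = (-3, -1)
  lambda* = (14)
  f(x*)   = 24.5

x* = (-3, -1), lambda* = (14)


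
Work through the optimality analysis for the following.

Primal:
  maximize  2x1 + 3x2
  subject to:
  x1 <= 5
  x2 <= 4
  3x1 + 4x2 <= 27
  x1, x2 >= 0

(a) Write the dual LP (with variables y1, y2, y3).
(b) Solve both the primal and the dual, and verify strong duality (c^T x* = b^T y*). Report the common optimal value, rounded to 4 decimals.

The standard primal-dual pair for 'max c^T x s.t. A x <= b, x >= 0' is:
  Dual:  min b^T y  s.t.  A^T y >= c,  y >= 0.

So the dual LP is:
  minimize  5y1 + 4y2 + 27y3
  subject to:
    y1 + 3y3 >= 2
    y2 + 4y3 >= 3
    y1, y2, y3 >= 0

Solving the primal: x* = (3.6667, 4).
  primal value c^T x* = 19.3333.
Solving the dual: y* = (0, 0.3333, 0.6667).
  dual value b^T y* = 19.3333.
Strong duality: c^T x* = b^T y*. Confirmed.

19.3333


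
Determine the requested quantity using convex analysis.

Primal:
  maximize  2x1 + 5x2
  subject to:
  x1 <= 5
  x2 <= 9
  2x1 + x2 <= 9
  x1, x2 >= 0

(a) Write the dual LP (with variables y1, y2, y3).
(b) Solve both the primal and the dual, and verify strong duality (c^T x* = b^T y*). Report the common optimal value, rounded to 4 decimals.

The standard primal-dual pair for 'max c^T x s.t. A x <= b, x >= 0' is:
  Dual:  min b^T y  s.t.  A^T y >= c,  y >= 0.

So the dual LP is:
  minimize  5y1 + 9y2 + 9y3
  subject to:
    y1 + 2y3 >= 2
    y2 + y3 >= 5
    y1, y2, y3 >= 0

Solving the primal: x* = (0, 9).
  primal value c^T x* = 45.
Solving the dual: y* = (0, 4, 1).
  dual value b^T y* = 45.
Strong duality: c^T x* = b^T y*. Confirmed.

45


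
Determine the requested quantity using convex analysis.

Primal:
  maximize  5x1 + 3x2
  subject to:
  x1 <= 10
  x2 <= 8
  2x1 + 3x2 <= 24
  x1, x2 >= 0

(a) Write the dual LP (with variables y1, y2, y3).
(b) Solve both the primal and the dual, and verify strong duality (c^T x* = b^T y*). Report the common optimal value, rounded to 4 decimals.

The standard primal-dual pair for 'max c^T x s.t. A x <= b, x >= 0' is:
  Dual:  min b^T y  s.t.  A^T y >= c,  y >= 0.

So the dual LP is:
  minimize  10y1 + 8y2 + 24y3
  subject to:
    y1 + 2y3 >= 5
    y2 + 3y3 >= 3
    y1, y2, y3 >= 0

Solving the primal: x* = (10, 1.3333).
  primal value c^T x* = 54.
Solving the dual: y* = (3, 0, 1).
  dual value b^T y* = 54.
Strong duality: c^T x* = b^T y*. Confirmed.

54


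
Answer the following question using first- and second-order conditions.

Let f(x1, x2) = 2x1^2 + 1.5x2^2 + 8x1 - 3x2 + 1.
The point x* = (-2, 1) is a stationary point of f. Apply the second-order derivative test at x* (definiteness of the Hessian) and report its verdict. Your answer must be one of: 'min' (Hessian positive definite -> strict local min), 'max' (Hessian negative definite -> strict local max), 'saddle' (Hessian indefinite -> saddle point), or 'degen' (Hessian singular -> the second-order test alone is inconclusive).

Compute the Hessian H = grad^2 f:
  H = [[4, 0], [0, 3]]
Verify stationarity: grad f(x*) = H x* + g = (0, 0).
Eigenvalues of H: 3, 4.
Both eigenvalues > 0, so H is positive definite -> x* is a strict local min.

min


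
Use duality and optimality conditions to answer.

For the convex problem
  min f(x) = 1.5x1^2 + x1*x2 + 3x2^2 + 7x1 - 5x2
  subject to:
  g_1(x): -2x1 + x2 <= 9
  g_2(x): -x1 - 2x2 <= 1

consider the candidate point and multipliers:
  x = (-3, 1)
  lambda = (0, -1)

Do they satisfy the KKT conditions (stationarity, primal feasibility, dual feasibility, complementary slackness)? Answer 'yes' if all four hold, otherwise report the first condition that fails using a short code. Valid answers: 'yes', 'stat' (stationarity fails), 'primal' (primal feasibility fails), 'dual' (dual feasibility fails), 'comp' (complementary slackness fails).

Gradient of f: grad f(x) = Q x + c = (-1, -2)
Constraint values g_i(x) = a_i^T x - b_i:
  g_1((-3, 1)) = -2
  g_2((-3, 1)) = 0
Stationarity residual: grad f(x) + sum_i lambda_i a_i = (0, 0)
  -> stationarity OK
Primal feasibility (all g_i <= 0): OK
Dual feasibility (all lambda_i >= 0): FAILS
Complementary slackness (lambda_i * g_i(x) = 0 for all i): OK

Verdict: the first failing condition is dual_feasibility -> dual.

dual


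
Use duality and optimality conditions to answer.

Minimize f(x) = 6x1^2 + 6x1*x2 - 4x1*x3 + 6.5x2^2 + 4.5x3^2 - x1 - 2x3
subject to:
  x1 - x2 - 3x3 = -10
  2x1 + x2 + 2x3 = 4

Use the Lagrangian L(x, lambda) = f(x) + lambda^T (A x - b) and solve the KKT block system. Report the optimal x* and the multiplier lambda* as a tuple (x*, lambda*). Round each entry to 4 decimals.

Form the Lagrangian:
  L(x, lambda) = (1/2) x^T Q x + c^T x + lambda^T (A x - b)
Stationarity (grad_x L = 0): Q x + c + A^T lambda = 0.
Primal feasibility: A x = b.

This gives the KKT block system:
  [ Q   A^T ] [ x     ]   [-c ]
  [ A    0  ] [ lambda ] = [ b ]

Solving the linear system:
  x*      = (-1.1366, 1.0932, 2.5901)
  lambda* = (11.0745, 3.6832)
  f(x*)   = 45.9845

x* = (-1.1366, 1.0932, 2.5901), lambda* = (11.0745, 3.6832)


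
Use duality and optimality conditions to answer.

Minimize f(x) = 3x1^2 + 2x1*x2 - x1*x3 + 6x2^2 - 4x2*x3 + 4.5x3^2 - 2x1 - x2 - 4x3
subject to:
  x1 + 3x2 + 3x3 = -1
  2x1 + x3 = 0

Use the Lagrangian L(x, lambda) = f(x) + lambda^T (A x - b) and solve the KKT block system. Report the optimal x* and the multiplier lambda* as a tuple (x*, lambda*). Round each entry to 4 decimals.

Form the Lagrangian:
  L(x, lambda) = (1/2) x^T Q x + c^T x + lambda^T (A x - b)
Stationarity (grad_x L = 0): Q x + c + A^T lambda = 0.
Primal feasibility: A x = b.

This gives the KKT block system:
  [ Q   A^T ] [ x     ]   [-c ]
  [ A    0  ] [ lambda ] = [ b ]

Solving the linear system:
  x*      = (0.0503, -0.2495, -0.1006)
  lambda* = (1.1637, 0.4665)
  f(x*)   = 0.8575

x* = (0.0503, -0.2495, -0.1006), lambda* = (1.1637, 0.4665)


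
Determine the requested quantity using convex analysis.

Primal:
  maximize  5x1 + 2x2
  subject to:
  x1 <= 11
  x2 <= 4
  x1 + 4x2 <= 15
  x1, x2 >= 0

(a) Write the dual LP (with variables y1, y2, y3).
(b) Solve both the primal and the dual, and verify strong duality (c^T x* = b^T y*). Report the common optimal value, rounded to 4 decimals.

The standard primal-dual pair for 'max c^T x s.t. A x <= b, x >= 0' is:
  Dual:  min b^T y  s.t.  A^T y >= c,  y >= 0.

So the dual LP is:
  minimize  11y1 + 4y2 + 15y3
  subject to:
    y1 + y3 >= 5
    y2 + 4y3 >= 2
    y1, y2, y3 >= 0

Solving the primal: x* = (11, 1).
  primal value c^T x* = 57.
Solving the dual: y* = (4.5, 0, 0.5).
  dual value b^T y* = 57.
Strong duality: c^T x* = b^T y*. Confirmed.

57


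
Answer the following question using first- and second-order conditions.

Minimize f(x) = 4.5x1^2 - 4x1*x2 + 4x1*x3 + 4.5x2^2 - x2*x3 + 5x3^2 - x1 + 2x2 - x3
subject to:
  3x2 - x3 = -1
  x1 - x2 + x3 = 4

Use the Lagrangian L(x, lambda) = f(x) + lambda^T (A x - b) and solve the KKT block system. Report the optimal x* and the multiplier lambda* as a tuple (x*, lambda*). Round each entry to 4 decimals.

Form the Lagrangian:
  L(x, lambda) = (1/2) x^T Q x + c^T x + lambda^T (A x - b)
Stationarity (grad_x L = 0): Q x + c + A^T lambda = 0.
Primal feasibility: A x = b.

This gives the KKT block system:
  [ Q   A^T ] [ x     ]   [-c ]
  [ A    0  ] [ lambda ] = [ b ]

Solving the linear system:
  x*      = (2.8351, 0.0825, 1.2474)
  lambda* = (-6.4433, -29.1753)
  f(x*)   = 53.1701

x* = (2.8351, 0.0825, 1.2474), lambda* = (-6.4433, -29.1753)


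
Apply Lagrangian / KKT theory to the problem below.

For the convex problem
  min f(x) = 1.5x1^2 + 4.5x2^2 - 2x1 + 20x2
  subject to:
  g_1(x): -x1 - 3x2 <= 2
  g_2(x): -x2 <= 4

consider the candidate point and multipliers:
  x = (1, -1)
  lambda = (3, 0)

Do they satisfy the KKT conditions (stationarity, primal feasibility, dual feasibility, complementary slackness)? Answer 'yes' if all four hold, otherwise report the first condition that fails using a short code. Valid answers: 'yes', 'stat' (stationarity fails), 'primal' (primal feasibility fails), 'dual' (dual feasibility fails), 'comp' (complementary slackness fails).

Gradient of f: grad f(x) = Q x + c = (1, 11)
Constraint values g_i(x) = a_i^T x - b_i:
  g_1((1, -1)) = 0
  g_2((1, -1)) = -3
Stationarity residual: grad f(x) + sum_i lambda_i a_i = (-2, 2)
  -> stationarity FAILS
Primal feasibility (all g_i <= 0): OK
Dual feasibility (all lambda_i >= 0): OK
Complementary slackness (lambda_i * g_i(x) = 0 for all i): OK

Verdict: the first failing condition is stationarity -> stat.

stat


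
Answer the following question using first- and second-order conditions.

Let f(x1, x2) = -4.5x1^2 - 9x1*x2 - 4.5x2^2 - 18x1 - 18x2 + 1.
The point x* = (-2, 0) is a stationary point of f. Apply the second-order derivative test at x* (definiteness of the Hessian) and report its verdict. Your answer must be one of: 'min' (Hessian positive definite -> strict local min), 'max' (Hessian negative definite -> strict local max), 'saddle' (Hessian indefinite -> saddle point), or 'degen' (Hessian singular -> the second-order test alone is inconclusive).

Compute the Hessian H = grad^2 f:
  H = [[-9, -9], [-9, -9]]
Verify stationarity: grad f(x*) = H x* + g = (0, 0).
Eigenvalues of H: -18, 0.
H has a zero eigenvalue (singular; negative semidefinite but not definite), so H is neither positive definite, negative definite, nor indefinite. The second-order test alone is inconclusive -> degen.
(Indeed, f is constant along the null direction of H through x*, so x* is not a strict local extremum.)

degen
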